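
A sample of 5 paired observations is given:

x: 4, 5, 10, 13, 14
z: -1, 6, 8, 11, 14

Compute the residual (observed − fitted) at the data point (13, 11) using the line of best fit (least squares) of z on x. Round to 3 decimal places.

n = 5, Σx = 46, Σy = 38, Σxy = 445, Σx² = 506
Sxx = Σx² − (Σx)²/n = 506 − 423.2 = 82.8
Sxy = Σxy − (Σx)(Σy)/n = 445 − 349.6 = 95.4
b = Sxy/Sxx = 95.4/82.8 = 1.152174
a = ȳ − b·x̄ = 7.6 − 1.152174·9.2 = -3
ŷ(13) = -3 + 1.152174·13 = 11.978261
residual = y − ŷ = 11 − 11.978261 = -0.978261

-0.978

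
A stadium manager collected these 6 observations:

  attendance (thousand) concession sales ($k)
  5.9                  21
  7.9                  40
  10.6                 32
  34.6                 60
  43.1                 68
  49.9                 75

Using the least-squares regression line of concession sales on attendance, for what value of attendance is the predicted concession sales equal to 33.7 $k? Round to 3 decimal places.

n = 6, Σx = 152, Σy = 296, Σxy = 9528.4, Σx² = 5754.36
Sxx = Σx² − (Σx)²/n = 5754.36 − 3850.666667 = 1903.693333
Sxy = Σxy − (Σx)(Σy)/n = 9528.4 − 7498.666667 = 2029.733333
b = Sxy/Sxx = 2029.733333/1903.693333 = 1.066208
a = ȳ − b·x̄ = 49.333333 − 1.066208·25.333333 = 22.322727
Set a + b·x = 33.7: x = (33.7 − 22.322727) / 1.066208 = 10.670780

10.671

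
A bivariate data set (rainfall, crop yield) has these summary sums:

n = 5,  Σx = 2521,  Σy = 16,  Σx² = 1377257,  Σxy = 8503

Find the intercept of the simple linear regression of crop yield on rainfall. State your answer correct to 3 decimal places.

1.130

Sxx = Σx² − (Σx)²/n = 1377257 − 1271088.2 = 106168.8
Sxy = Σxy − (Σx)(Σy)/n = 8503 − 8067.2 = 435.8
b = Sxy/Sxx = 435.8/106168.8 = 0.004105
a = ȳ − b·x̄ = 3.2 − 0.004105·504.2 = 1.130368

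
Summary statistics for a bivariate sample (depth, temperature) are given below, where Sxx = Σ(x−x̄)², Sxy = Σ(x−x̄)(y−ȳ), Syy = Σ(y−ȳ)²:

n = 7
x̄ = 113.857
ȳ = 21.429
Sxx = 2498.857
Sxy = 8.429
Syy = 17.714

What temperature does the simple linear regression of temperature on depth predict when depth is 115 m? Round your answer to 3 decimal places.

21.433

b = Sxy/Sxx = 8.429/2498.857 = 0.003373
a = ȳ − b·x̄ = 21.429 − 0.003373·113.857 = 21.044944
ŷ(115) = a + b·115 = 21.044944 + 0.003373·115 = 21.432856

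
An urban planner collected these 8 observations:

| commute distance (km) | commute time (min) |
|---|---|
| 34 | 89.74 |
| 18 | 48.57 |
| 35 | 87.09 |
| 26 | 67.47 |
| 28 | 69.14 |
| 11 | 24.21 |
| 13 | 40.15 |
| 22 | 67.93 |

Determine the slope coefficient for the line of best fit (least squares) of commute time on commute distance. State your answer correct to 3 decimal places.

2.452

n = 8, Σx = 187, Σy = 494.3, Σxy = 12946.43, Σx² = 4939
Sxx = Σx² − (Σx)²/n = 4939 − 4371.125 = 567.875
Sxy = Σxy − (Σx)(Σy)/n = 12946.43 − 11554.2625 = 1392.1675
b = Sxy/Sxx = 1392.1675/567.875 = 2.451539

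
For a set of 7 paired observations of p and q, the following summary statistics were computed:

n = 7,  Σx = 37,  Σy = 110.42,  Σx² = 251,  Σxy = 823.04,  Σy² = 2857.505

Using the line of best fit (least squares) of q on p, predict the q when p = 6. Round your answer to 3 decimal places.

18.859

Sxx = Σx² − (Σx)²/n = 251 − 195.571429 = 55.428571
Sxy = Σxy − (Σx)(Σy)/n = 823.04 − 583.648571 = 239.391429
b = Sxy/Sxx = 239.391429/55.428571 = 4.318918
a = ȳ − b·x̄ = 15.774286 − 4.318918·5.285714 = -7.054278
ŷ(6) = a + b·6 = -7.054278 + 4.318918·6 = 18.859227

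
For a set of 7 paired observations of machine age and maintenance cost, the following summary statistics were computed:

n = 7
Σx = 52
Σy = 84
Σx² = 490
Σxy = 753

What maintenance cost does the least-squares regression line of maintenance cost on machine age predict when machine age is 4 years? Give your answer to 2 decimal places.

Sxx = Σx² − (Σx)²/n = 490 − 386.285714 = 103.714286
Sxy = Σxy − (Σx)(Σy)/n = 753 − 624 = 129
b = Sxy/Sxx = 129/103.714286 = 1.243802
a = ȳ − b·x̄ = 12 − 1.243802·7.428571 = 2.760331
ŷ(4) = a + b·4 = 2.760331 + 1.243802·4 = 7.735537

7.74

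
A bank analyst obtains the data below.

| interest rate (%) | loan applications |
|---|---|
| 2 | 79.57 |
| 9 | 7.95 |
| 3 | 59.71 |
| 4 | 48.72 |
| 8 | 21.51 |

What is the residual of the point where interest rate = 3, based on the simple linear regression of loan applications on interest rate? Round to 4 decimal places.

-3.8548

n = 5, Σx = 26, Σy = 217.46, Σxy = 776.78, Σx² = 174
Sxx = Σx² − (Σx)²/n = 174 − 135.2 = 38.8
Sxy = Σxy − (Σx)(Σy)/n = 776.78 − 1130.792 = -354.012
b = Sxy/Sxx = -354.012/38.8 = -9.124021
a = ȳ − b·x̄ = 43.492 − (-9.124021)·5.2 = 90.936907
ŷ(3) = 90.936907 + (-9.124021)·3 = 63.564845
residual = y − ŷ = 59.71 − 63.564845 = -3.854845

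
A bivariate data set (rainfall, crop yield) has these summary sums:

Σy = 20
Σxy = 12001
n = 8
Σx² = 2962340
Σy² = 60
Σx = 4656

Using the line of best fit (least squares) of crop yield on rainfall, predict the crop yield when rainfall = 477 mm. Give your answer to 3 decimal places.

2.350

Sxx = Σx² − (Σx)²/n = 2962340 − 2709792 = 252548
Sxy = Σxy − (Σx)(Σy)/n = 12001 − 11640 = 361
b = Sxy/Sxx = 361/252548 = 0.001429
a = ȳ − b·x̄ = 2.5 − 0.001429·582 = 1.668071
ŷ(477) = a + b·477 = 1.668071 + 0.001429·477 = 2.349910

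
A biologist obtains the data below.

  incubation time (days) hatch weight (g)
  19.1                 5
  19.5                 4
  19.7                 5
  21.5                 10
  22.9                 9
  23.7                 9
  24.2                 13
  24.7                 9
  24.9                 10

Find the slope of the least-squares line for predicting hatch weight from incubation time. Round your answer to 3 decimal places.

n = 9, Σx = 200.2, Σy = 74, Σxy = 1692.3, Σx² = 4497.24
Sxx = Σx² − (Σx)²/n = 4497.24 − 4453.337778 = 43.902222
Sxy = Σxy − (Σx)(Σy)/n = 1692.3 − 1646.088889 = 46.211111
b = Sxy/Sxx = 46.211111/43.902222 = 1.052592

1.053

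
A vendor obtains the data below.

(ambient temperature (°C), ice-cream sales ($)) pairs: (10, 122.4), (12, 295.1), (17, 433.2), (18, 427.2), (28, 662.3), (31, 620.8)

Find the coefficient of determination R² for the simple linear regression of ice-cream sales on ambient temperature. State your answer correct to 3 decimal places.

n = 6, Σx = 116, Σy = 2561, Σxy = 57608.4, Σx² = 2602, Σy² = 1296261.78
Sxx = Σx² − (Σx)²/n = 2602 − 2242.666667 = 359.333333
Sxy = Σxy − (Σx)(Σy)/n = 57608.4 − 49512.666667 = 8095.733333
Syy = Σy² − (Σy)²/n = 1296261.78 − 1093120.166667 = 203141.613333
R² = Sxy²/(Sxx·Syy) = (8095.733333)²/(359.333333·203141.613333) = 0.897875

0.898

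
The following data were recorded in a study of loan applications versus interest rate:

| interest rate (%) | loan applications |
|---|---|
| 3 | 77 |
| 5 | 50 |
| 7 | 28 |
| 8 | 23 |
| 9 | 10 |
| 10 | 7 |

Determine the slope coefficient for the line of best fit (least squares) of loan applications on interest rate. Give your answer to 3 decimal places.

n = 6, Σx = 42, Σy = 195, Σxy = 1021, Σx² = 328
Sxx = Σx² − (Σx)²/n = 328 − 294 = 34
Sxy = Σxy − (Σx)(Σy)/n = 1021 − 1365 = -344
b = Sxy/Sxx = -344/34 = -10.117647

-10.118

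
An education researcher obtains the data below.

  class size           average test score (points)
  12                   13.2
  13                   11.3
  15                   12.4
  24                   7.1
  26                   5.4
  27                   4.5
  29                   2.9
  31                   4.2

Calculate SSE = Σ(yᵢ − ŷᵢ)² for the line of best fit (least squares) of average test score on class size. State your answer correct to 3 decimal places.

5.716

n = 8, Σx = 177, Σy = 61, Σxy = 1137.9, Σx² = 4321, Σy² = 581.56
Sxx = Σx² − (Σx)²/n = 4321 − 3916.125 = 404.875
Sxy = Σxy − (Σx)(Σy)/n = 1137.9 − 1349.625 = -211.725
Syy = Σy² − (Σy)²/n = 581.56 − 465.125 = 116.435
b = Sxy/Sxx = -211.725/404.875 = -0.522939
SSE = Syy − b·Sxy = 116.435 − (-0.522939)·(-211.725) = 5.715702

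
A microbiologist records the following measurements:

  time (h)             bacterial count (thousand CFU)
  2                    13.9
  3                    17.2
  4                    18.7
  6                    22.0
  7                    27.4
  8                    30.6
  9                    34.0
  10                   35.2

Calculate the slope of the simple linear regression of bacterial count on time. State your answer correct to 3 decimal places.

2.750

n = 8, Σx = 49, Σy = 199, Σxy = 1380.8, Σx² = 359
Sxx = Σx² − (Σx)²/n = 359 − 300.125 = 58.875
Sxy = Σxy − (Σx)(Σy)/n = 1380.8 − 1218.875 = 161.925
b = Sxy/Sxx = 161.925/58.875 = 2.750318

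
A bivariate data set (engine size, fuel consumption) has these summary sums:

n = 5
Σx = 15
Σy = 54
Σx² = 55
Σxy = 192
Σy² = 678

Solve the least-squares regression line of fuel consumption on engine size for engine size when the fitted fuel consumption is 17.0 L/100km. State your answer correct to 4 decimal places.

Sxx = Σx² − (Σx)²/n = 55 − 45 = 10
Sxy = Σxy − (Σx)(Σy)/n = 192 − 162 = 30
b = Sxy/Sxx = 30/10 = 3
a = ȳ − b·x̄ = 10.8 − 3·3 = 1.8
Set a + b·x = 17.0: x = (17.0 − 1.8) / 3 = 5.066667

5.0667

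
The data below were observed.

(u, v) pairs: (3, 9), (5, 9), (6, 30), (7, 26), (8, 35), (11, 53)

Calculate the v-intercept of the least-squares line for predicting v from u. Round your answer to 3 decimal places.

n = 6, Σx = 40, Σy = 162, Σxy = 1297, Σx² = 304
Sxx = Σx² − (Σx)²/n = 304 − 266.666667 = 37.333333
Sxy = Σxy − (Σx)(Σy)/n = 1297 − 1080 = 217
b = Sxy/Sxx = 217/37.333333 = 5.8125
a = ȳ − b·x̄ = 27 − 5.8125·6.666667 = -11.75

-11.750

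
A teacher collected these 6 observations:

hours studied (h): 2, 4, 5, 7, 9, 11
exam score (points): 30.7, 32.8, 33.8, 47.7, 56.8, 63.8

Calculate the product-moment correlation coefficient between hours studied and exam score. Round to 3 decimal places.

0.974

n = 6, Σx = 38, Σy = 265.6, Σxy = 1908.5, Σx² = 296, Σy² = 12732.74
Sxx = Σx² − (Σx)²/n = 296 − 240.666667 = 55.333333
Sxy = Σxy − (Σx)(Σy)/n = 1908.5 − 1682.133333 = 226.366667
Syy = Σy² − (Σy)²/n = 12732.74 − 11757.226667 = 975.513333
r = Sxy/√(Sxx·Syy) = 226.366667/√(53978.404444) = 226.366667/232.332530 = 0.974322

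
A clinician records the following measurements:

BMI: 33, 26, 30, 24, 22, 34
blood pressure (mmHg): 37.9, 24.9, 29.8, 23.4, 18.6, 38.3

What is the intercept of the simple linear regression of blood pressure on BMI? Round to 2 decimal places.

n = 6, Σx = 169, Σy = 172.9, Σxy = 5065.1, Σx² = 4881
Sxx = Σx² − (Σx)²/n = 4881 − 4760.166667 = 120.833333
Sxy = Σxy − (Σx)(Σy)/n = 5065.1 − 4870.016667 = 195.083333
b = Sxy/Sxx = 195.083333/120.833333 = 1.614483
a = ȳ − b·x̄ = 28.816667 − 1.614483·28.166667 = -16.657931

-16.66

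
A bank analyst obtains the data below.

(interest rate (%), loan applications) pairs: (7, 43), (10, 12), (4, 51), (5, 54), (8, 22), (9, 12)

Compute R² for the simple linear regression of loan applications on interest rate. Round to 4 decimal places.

n = 6, Σx = 43, Σy = 194, Σxy = 1179, Σx² = 335, Σy² = 8138
Sxx = Σx² − (Σx)²/n = 335 − 308.166667 = 26.833333
Sxy = Σxy − (Σx)(Σy)/n = 1179 − 1390.333333 = -211.333333
Syy = Σy² − (Σy)²/n = 8138 − 6272.666667 = 1865.333333
R² = Sxy²/(Sxx·Syy) = (-211.333333)²/(26.833333·1865.333333) = 0.892288

0.8923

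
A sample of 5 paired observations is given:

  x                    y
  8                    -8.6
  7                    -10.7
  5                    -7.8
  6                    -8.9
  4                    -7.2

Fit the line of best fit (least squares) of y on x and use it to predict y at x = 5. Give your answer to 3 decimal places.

n = 5, Σx = 30, Σy = -43.2, Σxy = -264.9, Σx² = 190
Sxx = Σx² − (Σx)²/n = 190 − 180 = 10
Sxy = Σxy − (Σx)(Σy)/n = -264.9 − (-259.2) = -5.7
b = Sxy/Sxx = -5.7/10 = -0.57
a = ȳ − b·x̄ = -8.64 − (-0.57)·6 = -5.22
ŷ(5) = a + b·5 = -5.22 + (-0.57)·5 = -8.07

-8.070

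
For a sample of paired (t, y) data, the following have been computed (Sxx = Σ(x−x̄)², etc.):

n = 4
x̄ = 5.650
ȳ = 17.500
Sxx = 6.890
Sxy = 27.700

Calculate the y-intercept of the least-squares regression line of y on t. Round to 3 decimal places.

b = Sxy/Sxx = 27.7/6.89 = 4.020319
a = ȳ − b·x̄ = 17.5 − 4.020319·5.65 = -5.214804

-5.215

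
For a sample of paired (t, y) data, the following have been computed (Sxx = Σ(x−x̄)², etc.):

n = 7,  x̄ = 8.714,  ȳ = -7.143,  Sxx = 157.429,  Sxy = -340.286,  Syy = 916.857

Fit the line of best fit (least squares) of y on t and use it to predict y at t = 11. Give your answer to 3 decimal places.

-12.084

b = Sxy/Sxx = -340.286/157.429 = -2.161520
a = ȳ − b·x̄ = -7.143 − (-2.161520)·8.714 = 11.692489
ŷ(11) = a + b·11 = 11.692489 + (-2.161520)·11 = -12.084236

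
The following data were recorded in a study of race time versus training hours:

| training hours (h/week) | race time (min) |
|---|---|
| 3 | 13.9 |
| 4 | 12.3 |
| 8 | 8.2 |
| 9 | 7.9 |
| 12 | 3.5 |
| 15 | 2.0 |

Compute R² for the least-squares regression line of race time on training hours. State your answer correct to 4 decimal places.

n = 6, Σx = 51, Σy = 47.8, Σxy = 299.6, Σx² = 539, Σy² = 490.4
Sxx = Σx² − (Σx)²/n = 539 − 433.5 = 105.5
Sxy = Σxy − (Σx)(Σy)/n = 299.6 − 406.3 = -106.7
Syy = Σy² − (Σy)²/n = 490.4 − 380.806667 = 109.593333
R² = Sxy²/(Sxx·Syy) = (-106.7)²/(105.5·109.593333) = 0.984673

0.9847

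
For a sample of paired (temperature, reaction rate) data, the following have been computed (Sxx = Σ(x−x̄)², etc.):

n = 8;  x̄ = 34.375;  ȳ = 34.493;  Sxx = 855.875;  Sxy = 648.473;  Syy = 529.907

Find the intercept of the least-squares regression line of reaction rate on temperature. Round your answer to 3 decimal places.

8.448

b = Sxy/Sxx = 648.473/855.875 = 0.757673
a = ȳ − b·x̄ = 34.493 − 0.757673·34.375 = 8.448006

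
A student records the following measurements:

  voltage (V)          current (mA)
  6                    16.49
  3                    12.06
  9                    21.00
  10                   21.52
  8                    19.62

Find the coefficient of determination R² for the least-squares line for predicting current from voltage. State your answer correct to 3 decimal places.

0.991

n = 5, Σx = 36, Σy = 90.69, Σxy = 696.28, Σx² = 290, Σy² = 1706.4185
Sxx = Σx² − (Σx)²/n = 290 − 259.2 = 30.8
Sxy = Σxy − (Σx)(Σy)/n = 696.28 − 652.968 = 43.312
Syy = Σy² − (Σy)²/n = 1706.4185 − 1644.93522 = 61.48328
R² = Sxy²/(Sxx·Syy) = (43.312)²/(30.8·61.48328) = 0.990624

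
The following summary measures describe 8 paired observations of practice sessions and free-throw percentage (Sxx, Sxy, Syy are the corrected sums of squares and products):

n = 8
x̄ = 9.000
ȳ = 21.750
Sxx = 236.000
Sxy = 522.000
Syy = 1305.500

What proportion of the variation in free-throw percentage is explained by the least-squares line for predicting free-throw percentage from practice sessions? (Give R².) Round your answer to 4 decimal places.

0.8844

R² = Sxy²/(Sxx·Syy) = (522)²/(236·1305.5) = 0.884407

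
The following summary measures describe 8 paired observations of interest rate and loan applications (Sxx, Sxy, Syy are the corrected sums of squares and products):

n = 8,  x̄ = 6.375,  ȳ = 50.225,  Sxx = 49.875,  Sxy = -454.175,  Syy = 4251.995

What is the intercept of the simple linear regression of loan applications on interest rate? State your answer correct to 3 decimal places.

b = Sxy/Sxx = -454.175/49.875 = -9.106266
a = ȳ − b·x̄ = 50.225 − (-9.106266)·6.375 = 108.277444

108.277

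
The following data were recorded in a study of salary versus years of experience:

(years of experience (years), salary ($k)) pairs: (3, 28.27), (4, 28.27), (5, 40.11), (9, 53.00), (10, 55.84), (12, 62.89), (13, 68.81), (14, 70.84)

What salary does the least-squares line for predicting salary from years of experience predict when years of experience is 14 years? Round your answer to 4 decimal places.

71.7792

n = 8, Σx = 70, Σy = 408.03, Σxy = 4074.81, Σx² = 740
Sxx = Σx² − (Σx)²/n = 740 − 612.5 = 127.5
Sxy = Σxy − (Σx)(Σy)/n = 4074.81 − 3570.2625 = 504.5475
b = Sxy/Sxx = 504.5475/127.5 = 3.957235
a = ȳ − b·x̄ = 51.00375 − 3.957235·8.75 = 16.377941
ŷ(14) = a + b·14 = 16.377941 + 3.957235·14 = 71.779235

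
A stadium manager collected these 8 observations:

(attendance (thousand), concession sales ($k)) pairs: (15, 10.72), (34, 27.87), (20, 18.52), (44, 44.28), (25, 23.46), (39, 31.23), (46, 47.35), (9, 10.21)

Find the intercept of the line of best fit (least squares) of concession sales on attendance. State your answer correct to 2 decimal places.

-1.73

n = 8, Σx = 232, Σy = 213.64, Σxy = 7501.56, Σx² = 8060
Sxx = Σx² − (Σx)²/n = 8060 − 6728 = 1332
Sxy = Σxy − (Σx)(Σy)/n = 7501.56 − 6195.56 = 1306
b = Sxy/Sxx = 1306/1332 = 0.980480
a = ȳ − b·x̄ = 26.705 − 0.980480·29 = -1.728934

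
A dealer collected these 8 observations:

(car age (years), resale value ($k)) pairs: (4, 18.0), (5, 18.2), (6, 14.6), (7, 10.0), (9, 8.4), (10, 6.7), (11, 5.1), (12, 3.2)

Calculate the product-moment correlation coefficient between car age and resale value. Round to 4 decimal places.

n = 8, Σx = 64, Σy = 84.2, Σxy = 557.7, Σx² = 572, Σy² = 1120.1
Sxx = Σx² − (Σx)²/n = 572 − 512 = 60
Sxy = Σxy − (Σx)(Σy)/n = 557.7 − 673.6 = -115.9
Syy = Σy² − (Σy)²/n = 1120.1 − 886.205 = 233.895
r = Sxy/√(Sxx·Syy) = -115.9/√(14033.7) = -115.9/118.463919 = -0.978357

-0.9784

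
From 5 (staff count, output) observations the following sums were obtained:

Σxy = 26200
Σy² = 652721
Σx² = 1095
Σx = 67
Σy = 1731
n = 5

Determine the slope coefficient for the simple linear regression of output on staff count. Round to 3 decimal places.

15.236

Sxx = Σx² − (Σx)²/n = 1095 − 897.8 = 197.2
Sxy = Σxy − (Σx)(Σy)/n = 26200 − 23195.4 = 3004.6
b = Sxy/Sxx = 3004.6/197.2 = 15.236308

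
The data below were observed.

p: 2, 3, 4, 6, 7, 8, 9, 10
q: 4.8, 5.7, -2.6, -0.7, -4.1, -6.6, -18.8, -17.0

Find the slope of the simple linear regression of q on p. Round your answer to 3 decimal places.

n = 8, Σx = 49, Σy = -39.3, Σxy = -408.6, Σx² = 359
Sxx = Σx² − (Σx)²/n = 359 − 300.125 = 58.875
Sxy = Σxy − (Σx)(Σy)/n = -408.6 − (-240.7125) = -167.8875
b = Sxy/Sxx = -167.8875/58.875 = -2.851592

-2.852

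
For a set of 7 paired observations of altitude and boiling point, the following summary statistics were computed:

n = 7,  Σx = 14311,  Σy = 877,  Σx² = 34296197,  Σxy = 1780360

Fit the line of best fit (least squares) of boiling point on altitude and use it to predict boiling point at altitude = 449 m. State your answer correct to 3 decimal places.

Sxx = Σx² − (Σx)²/n = 34296197 − 29257817.285714 = 5038379.714286
Sxy = Σxy − (Σx)(Σy)/n = 1780360 − 1792963.857143 = -12603.857143
b = Sxy/Sxx = -12603.857143/5038379.714286 = -0.002502
a = ȳ − b·x̄ = 125.285714 − (-0.002502)·2044.428571 = 130.399994
ŷ(449) = a + b·449 = 130.399994 + (-0.002502)·449 = 129.276790

129.277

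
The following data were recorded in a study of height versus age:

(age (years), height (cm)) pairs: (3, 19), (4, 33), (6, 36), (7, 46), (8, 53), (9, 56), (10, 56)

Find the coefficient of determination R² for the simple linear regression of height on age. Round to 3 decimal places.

0.932

n = 7, Σx = 47, Σy = 299, Σxy = 2215, Σx² = 355, Σy² = 13943
Sxx = Σx² − (Σx)²/n = 355 − 315.571429 = 39.428571
Sxy = Σxy − (Σx)(Σy)/n = 2215 − 2007.571429 = 207.428571
Syy = Σy² − (Σy)²/n = 13943 − 12771.571429 = 1171.428571
R² = Sxy²/(Sxx·Syy) = (207.428571)²/(39.428571·1171.428571) = 0.931559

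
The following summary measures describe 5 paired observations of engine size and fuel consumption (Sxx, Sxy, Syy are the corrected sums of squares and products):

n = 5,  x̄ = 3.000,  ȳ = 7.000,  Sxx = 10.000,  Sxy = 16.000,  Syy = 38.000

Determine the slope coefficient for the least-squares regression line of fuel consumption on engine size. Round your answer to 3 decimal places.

b = Sxy/Sxx = 16/10 = 1.6

1.600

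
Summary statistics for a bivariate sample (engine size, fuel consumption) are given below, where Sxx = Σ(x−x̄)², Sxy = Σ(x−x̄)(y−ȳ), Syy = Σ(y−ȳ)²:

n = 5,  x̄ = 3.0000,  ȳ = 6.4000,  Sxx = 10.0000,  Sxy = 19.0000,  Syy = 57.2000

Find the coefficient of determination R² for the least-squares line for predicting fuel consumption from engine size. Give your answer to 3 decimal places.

0.631

R² = Sxy²/(Sxx·Syy) = (19)²/(10·57.2) = 0.631119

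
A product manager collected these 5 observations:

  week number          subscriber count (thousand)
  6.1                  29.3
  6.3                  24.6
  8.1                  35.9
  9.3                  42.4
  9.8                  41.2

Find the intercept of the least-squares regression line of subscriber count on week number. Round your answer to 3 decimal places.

0.487

n = 5, Σx = 39.6, Σy = 173.4, Σxy = 1422.58, Σx² = 325.04
Sxx = Σx² − (Σx)²/n = 325.04 − 313.632 = 11.408
Sxy = Σxy − (Σx)(Σy)/n = 1422.58 − 1373.328 = 49.252
b = Sxy/Sxx = 49.252/11.408 = 4.317321
a = ȳ − b·x̄ = 34.68 − 4.317321·7.92 = 0.486816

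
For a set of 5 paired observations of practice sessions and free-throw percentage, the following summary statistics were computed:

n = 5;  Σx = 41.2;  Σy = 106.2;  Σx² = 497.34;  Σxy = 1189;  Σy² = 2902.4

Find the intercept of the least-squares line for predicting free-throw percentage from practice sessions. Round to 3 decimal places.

Sxx = Σx² − (Σx)²/n = 497.34 − 339.488 = 157.852
Sxy = Σxy − (Σx)(Σy)/n = 1189 − 875.088 = 313.912
b = Sxy/Sxx = 313.912/157.852 = 1.988648
a = ȳ − b·x̄ = 21.24 − 1.988648·8.24 = 4.853544

4.854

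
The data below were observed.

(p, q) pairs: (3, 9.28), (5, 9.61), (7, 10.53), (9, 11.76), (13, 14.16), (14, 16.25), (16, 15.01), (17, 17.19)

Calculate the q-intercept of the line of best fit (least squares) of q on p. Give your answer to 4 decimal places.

n = 8, Σx = 84, Σy = 103.79, Σxy = 1199.41, Σx² = 1074
Sxx = Σx² − (Σx)²/n = 1074 − 882 = 192
Sxy = Σxy − (Σx)(Σy)/n = 1199.41 − 1089.795 = 109.615
b = Sxy/Sxx = 109.615/192 = 0.570911
a = ȳ − b·x̄ = 12.97375 − 0.570911·10.5 = 6.979180

6.9792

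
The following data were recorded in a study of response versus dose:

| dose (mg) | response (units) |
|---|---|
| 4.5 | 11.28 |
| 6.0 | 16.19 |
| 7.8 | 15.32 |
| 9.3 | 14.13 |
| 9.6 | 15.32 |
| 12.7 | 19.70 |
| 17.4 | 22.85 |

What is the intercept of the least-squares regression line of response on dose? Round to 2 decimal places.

8.72

n = 7, Σx = 67.3, Σy = 114.79, Σxy = 1193.657, Σx² = 759.79
Sxx = Σx² − (Σx)²/n = 759.79 − 647.041429 = 112.748571
Sxy = Σxy − (Σx)(Σy)/n = 1193.657 − 1103.623857 = 90.033143
b = Sxy/Sxx = 90.033143/112.748571 = 0.798530
a = ȳ − b·x̄ = 16.398571 − 0.798530·9.614286 = 8.721274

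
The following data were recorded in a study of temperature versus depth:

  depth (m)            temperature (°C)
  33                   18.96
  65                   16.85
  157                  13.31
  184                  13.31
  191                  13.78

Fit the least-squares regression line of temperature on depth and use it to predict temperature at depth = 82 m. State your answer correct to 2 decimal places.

n = 5, Σx = 630, Σy = 76.21, Σxy = 8891.62, Σx² = 100300
Sxx = Σx² − (Σx)²/n = 100300 − 79380 = 20920
Sxy = Σxy − (Σx)(Σy)/n = 8891.62 − 9602.46 = -710.84
b = Sxy/Sxx = -710.84/20920 = -0.033979
a = ȳ − b·x̄ = 15.242 − (-0.033979)·126 = 19.523350
ŷ(82) = a + b·82 = 19.523350 + (-0.033979)·82 = 16.737075

16.74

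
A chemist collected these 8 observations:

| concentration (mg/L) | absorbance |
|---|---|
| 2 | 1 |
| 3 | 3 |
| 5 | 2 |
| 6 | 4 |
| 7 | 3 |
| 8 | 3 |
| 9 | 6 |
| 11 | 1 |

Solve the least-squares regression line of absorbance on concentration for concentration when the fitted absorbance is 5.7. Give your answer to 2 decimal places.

27.92

n = 8, Σx = 51, Σy = 23, Σxy = 155, Σx² = 389
Sxx = Σx² − (Σx)²/n = 389 − 325.125 = 63.875
Sxy = Σxy − (Σx)(Σy)/n = 155 − 146.625 = 8.375
b = Sxy/Sxx = 8.375/63.875 = 0.131115
a = ȳ − b·x̄ = 2.875 − 0.131115·6.375 = 2.039139
Set a + b·x = 5.7: x = (5.7 − 2.039139) / 0.131115 = 27.920896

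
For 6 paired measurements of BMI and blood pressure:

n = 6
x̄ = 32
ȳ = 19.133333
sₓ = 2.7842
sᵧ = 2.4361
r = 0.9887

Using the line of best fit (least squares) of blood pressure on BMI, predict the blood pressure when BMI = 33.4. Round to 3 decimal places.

b = r · sᵧ/sₓ = 0.9887 · 2.4361/2.7842 = 0.865086
a = ȳ − b·x̄ = 19.133333 − 0.865086·32 = -8.549415
ŷ(33.4) = a + b·33.4 = -8.549415 + 0.865086·33.4 = 20.344453

20.344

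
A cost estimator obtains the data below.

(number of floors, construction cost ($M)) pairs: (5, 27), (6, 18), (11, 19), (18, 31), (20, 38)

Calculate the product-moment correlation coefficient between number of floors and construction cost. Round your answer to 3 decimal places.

0.761

n = 5, Σx = 60, Σy = 133, Σxy = 1770, Σx² = 906, Σy² = 3819
Sxx = Σx² − (Σx)²/n = 906 − 720 = 186
Sxy = Σxy − (Σx)(Σy)/n = 1770 − 1596 = 174
Syy = Σy² − (Σy)²/n = 3819 − 3537.8 = 281.2
r = Sxy/√(Sxx·Syy) = 174/√(52303.2) = 174/228.698929 = 0.760826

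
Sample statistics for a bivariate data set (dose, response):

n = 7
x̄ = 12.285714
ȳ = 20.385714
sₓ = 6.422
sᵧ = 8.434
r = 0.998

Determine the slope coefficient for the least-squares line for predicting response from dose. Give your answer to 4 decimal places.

1.3107

b = r · sᵧ/sₓ = 0.998 · 8.434/6.422 = 1.310671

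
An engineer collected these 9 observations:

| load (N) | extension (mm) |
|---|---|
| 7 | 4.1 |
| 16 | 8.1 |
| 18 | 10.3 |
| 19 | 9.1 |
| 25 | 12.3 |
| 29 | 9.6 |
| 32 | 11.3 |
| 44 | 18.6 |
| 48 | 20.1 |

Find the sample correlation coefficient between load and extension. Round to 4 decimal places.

n = 9, Σx = 238, Σy = 103.5, Σxy = 3247.3, Σx² = 7720, Σy² = 1392.43
Sxx = Σx² − (Σx)²/n = 7720 − 6293.777778 = 1426.222222
Sxy = Σxy − (Σx)(Σy)/n = 3247.3 − 2737 = 510.3
Syy = Σy² − (Σy)²/n = 1392.43 − 1190.25 = 202.18
r = Sxy/√(Sxx·Syy) = 510.3/√(288353.608889) = 510.3/536.985669 = 0.950305

0.9503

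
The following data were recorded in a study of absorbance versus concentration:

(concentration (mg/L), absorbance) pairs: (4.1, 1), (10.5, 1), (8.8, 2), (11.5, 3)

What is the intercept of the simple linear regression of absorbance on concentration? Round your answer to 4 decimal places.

0.2281

n = 4, Σx = 34.9, Σy = 7, Σxy = 66.7, Σx² = 336.75
Sxx = Σx² − (Σx)²/n = 336.75 − 304.5025 = 32.2475
Sxy = Σxy − (Σx)(Σy)/n = 66.7 − 61.075 = 5.625
b = Sxy/Sxx = 5.625/32.2475 = 0.174432
a = ȳ − b·x̄ = 1.75 − 0.174432·8.725 = 0.228080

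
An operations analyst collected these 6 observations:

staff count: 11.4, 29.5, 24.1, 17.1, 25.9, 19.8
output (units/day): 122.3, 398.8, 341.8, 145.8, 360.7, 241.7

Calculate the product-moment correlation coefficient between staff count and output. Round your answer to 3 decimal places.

n = 6, Σx = 127.8, Σy = 1611.1, Σxy = 38017.17, Σx² = 2936.28, Σy² = 500606.99
Sxx = Σx² − (Σx)²/n = 2936.28 − 2722.14 = 214.14
Sxy = Σxy − (Σx)(Σy)/n = 38017.17 − 34316.43 = 3700.74
Syy = Σy² − (Σy)²/n = 500606.99 − 432607.201667 = 67999.788333
r = Sxy/√(Sxx·Syy) = 3700.74/√(14561474.6737) = 3700.74/3815.950036 = 0.969808

0.970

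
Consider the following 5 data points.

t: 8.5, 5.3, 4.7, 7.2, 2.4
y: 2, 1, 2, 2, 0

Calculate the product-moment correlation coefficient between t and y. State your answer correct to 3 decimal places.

0.804

n = 5, Σx = 28.1, Σy = 7, Σxy = 46.1, Σx² = 180.03, Σy² = 13
Sxx = Σx² − (Σx)²/n = 180.03 − 157.922 = 22.108
Sxy = Σxy − (Σx)(Σy)/n = 46.1 − 39.34 = 6.76
Syy = Σy² − (Σy)²/n = 13 − 9.8 = 3.2
r = Sxy/√(Sxx·Syy) = 6.76/√(70.7456) = 6.76/8.411040 = 0.803706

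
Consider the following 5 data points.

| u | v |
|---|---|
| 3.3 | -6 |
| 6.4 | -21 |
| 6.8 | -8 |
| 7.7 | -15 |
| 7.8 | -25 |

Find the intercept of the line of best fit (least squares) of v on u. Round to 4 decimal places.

n = 5, Σx = 32, Σy = -75, Σxy = -519.1, Σx² = 218.22
Sxx = Σx² − (Σx)²/n = 218.22 − 204.8 = 13.42
Sxy = Σxy − (Σx)(Σy)/n = -519.1 − (-480) = -39.1
b = Sxy/Sxx = -39.1/13.42 = -2.913562
a = ȳ − b·x̄ = -15 − (-2.913562)·6.4 = 3.646796

3.6468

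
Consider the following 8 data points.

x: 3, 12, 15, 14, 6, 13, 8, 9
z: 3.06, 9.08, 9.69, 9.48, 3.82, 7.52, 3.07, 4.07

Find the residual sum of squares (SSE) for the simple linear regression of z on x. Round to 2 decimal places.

10.98

n = 8, Σx = 80, Σy = 49.79, Σxy = 578.08, Σx² = 924, Σy² = 372.7091
Sxx = Σx² − (Σx)²/n = 924 − 800 = 124
Sxy = Σxy − (Σx)(Σy)/n = 578.08 − 497.9 = 80.18
Syy = Σy² − (Σy)²/n = 372.7091 − 309.880513 = 62.828587
b = Sxy/Sxx = 80.18/124 = 0.646613
SSE = Syy − b·Sxy = 62.828587 − 0.646613·80.18 = 10.983165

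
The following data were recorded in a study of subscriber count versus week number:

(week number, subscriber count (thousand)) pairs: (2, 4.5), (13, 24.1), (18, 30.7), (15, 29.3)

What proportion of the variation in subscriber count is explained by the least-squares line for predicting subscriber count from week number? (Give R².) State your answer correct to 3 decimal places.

n = 4, Σx = 48, Σy = 88.6, Σxy = 1314.4, Σx² = 722, Σy² = 2402.04
Sxx = Σx² − (Σx)²/n = 722 − 576 = 146
Sxy = Σxy − (Σx)(Σy)/n = 1314.4 − 1063.2 = 251.2
Syy = Σy² − (Σy)²/n = 2402.04 − 1962.49 = 439.55
R² = Sxy²/(Sxx·Syy) = (251.2)²/(146·439.55) = 0.983282

0.983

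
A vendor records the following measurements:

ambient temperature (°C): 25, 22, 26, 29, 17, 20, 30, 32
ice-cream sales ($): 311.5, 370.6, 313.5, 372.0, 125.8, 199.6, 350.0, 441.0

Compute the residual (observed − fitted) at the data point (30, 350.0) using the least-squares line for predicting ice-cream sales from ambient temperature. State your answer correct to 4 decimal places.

n = 8, Σx = 201, Σy = 2484, Σxy = 65622.3, Σx² = 5239
Sxx = Σx² − (Σx)²/n = 5239 − 5050.125 = 188.875
Sxy = Σxy − (Σx)(Σy)/n = 65622.3 − 62410.5 = 3211.8
b = Sxy/Sxx = 3211.8/188.875 = 17.004897
a = ȳ − b·x̄ = 310.5 − 17.004897·25.125 = -116.748048
ŷ(30) = -116.748048 + 17.004897·30 = 393.398875
residual = y − ŷ = 350.0 − 393.398875 = -43.398875

-43.3989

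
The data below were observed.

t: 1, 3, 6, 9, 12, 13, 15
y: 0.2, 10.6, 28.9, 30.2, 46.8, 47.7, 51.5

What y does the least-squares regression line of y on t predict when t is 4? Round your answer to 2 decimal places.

n = 7, Σx = 59, Σy = 215.9, Σxy = 2431.4, Σx² = 665
Sxx = Σx² − (Σx)²/n = 665 − 497.285714 = 167.714286
Sxy = Σxy − (Σx)(Σy)/n = 2431.4 − 1819.728571 = 611.671429
b = Sxy/Sxx = 611.671429/167.714286 = 3.647104
a = ȳ − b·x̄ = 30.842857 − 3.647104·8.428571 = 0.102981
ŷ(4) = a + b·4 = 0.102981 + 3.647104·4 = 14.691397

14.69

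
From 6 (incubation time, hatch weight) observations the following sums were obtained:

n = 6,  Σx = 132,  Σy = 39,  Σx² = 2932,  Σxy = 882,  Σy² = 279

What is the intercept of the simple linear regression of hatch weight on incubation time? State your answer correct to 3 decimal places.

-12.357

Sxx = Σx² − (Σx)²/n = 2932 − 2904 = 28
Sxy = Σxy − (Σx)(Σy)/n = 882 − 858 = 24
b = Sxy/Sxx = 24/28 = 0.857143
a = ȳ − b·x̄ = 6.5 − 0.857143·22 = -12.357143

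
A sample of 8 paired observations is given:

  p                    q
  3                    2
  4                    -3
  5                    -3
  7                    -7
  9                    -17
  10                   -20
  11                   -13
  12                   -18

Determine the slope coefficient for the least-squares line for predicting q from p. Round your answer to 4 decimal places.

-2.2488

n = 8, Σx = 61, Σy = -79, Σxy = -782, Σx² = 545
Sxx = Σx² − (Σx)²/n = 545 − 465.125 = 79.875
Sxy = Σxy − (Σx)(Σy)/n = -782 − (-602.375) = -179.625
b = Sxy/Sxx = -179.625/79.875 = -2.248826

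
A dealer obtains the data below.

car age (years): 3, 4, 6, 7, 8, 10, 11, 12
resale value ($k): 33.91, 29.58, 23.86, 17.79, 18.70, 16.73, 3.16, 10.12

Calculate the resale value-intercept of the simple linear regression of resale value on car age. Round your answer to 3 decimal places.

n = 8, Σx = 61, Σy = 153.85, Σxy = 960.84, Σx² = 539
Sxx = Σx² − (Σx)²/n = 539 − 465.125 = 73.875
Sxy = Σxy − (Σx)(Σy)/n = 960.84 − 1173.10625 = -212.26625
b = Sxy/Sxx = -212.26625/73.875 = -2.873316
a = ȳ − b·x̄ = 19.23125 − (-2.873316)·7.625 = 41.140288

41.140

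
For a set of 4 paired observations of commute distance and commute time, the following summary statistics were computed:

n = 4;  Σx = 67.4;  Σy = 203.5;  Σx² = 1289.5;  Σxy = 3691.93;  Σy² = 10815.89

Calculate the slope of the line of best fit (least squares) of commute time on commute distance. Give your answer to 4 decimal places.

1.7096

Sxx = Σx² − (Σx)²/n = 1289.5 − 1135.69 = 153.81
Sxy = Σxy − (Σx)(Σy)/n = 3691.93 − 3428.975 = 262.955
b = Sxy/Sxx = 262.955/153.81 = 1.709609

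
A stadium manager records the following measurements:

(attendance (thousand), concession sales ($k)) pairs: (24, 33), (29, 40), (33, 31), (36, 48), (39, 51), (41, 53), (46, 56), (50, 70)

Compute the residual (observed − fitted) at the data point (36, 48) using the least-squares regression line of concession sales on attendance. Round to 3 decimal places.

n = 8, Σx = 298, Σy = 382, Σxy = 14941, Σx² = 11620
Sxx = Σx² − (Σx)²/n = 11620 − 11100.5 = 519.5
Sxy = Σxy − (Σx)(Σy)/n = 14941 − 14229.5 = 711.5
b = Sxy/Sxx = 711.5/519.5 = 1.369586
a = ȳ − b·x̄ = 47.75 − 1.369586·37.25 = -3.267084
ŷ(36) = -3.267084 + 1.369586·36 = 46.038017
residual = y − ŷ = 48 − 46.038017 = 1.961983

1.962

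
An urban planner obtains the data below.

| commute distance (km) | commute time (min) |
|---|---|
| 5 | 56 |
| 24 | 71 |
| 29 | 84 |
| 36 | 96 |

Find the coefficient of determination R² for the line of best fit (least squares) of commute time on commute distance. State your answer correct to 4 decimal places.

n = 4, Σx = 94, Σy = 307, Σxy = 7876, Σx² = 2738, Σy² = 24449
Sxx = Σx² − (Σx)²/n = 2738 − 2209 = 529
Sxy = Σxy − (Σx)(Σy)/n = 7876 − 7214.5 = 661.5
Syy = Σy² − (Σy)²/n = 24449 − 23562.25 = 886.75
R² = Sxy²/(Sxx·Syy) = (661.5)²/(529·886.75) = 0.932831

0.9328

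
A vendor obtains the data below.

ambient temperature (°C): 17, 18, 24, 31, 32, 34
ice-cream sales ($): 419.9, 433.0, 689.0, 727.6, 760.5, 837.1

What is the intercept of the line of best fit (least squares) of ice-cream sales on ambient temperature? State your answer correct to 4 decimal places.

n = 6, Σx = 156, Σy = 3867.1, Σxy = 106821.3, Σx² = 4330
Sxx = Σx² − (Σx)²/n = 4330 − 4056 = 274
Sxy = Σxy − (Σx)(Σy)/n = 106821.3 − 100544.6 = 6276.7
b = Sxy/Sxx = 6276.7/274 = 22.907664
a = ȳ − b·x̄ = 644.516667 − 22.907664·26 = 48.917397

48.9174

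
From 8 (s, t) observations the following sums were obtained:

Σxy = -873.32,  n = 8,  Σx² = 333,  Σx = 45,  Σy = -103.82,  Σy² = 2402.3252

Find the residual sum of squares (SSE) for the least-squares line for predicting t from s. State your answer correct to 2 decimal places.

6.95

Sxx = Σx² − (Σx)²/n = 333 − 253.125 = 79.875
Sxy = Σxy − (Σx)(Σy)/n = -873.32 − (-583.9875) = -289.3325
Syy = Σy² − (Σy)²/n = 2402.3252 − 1347.32405 = 1055.00115
b = Sxy/Sxx = -289.3325/79.875 = -3.622316
SSE = Syy − b·Sxy = 1055.00115 − (-3.622316)·(-289.3325) = 6.947372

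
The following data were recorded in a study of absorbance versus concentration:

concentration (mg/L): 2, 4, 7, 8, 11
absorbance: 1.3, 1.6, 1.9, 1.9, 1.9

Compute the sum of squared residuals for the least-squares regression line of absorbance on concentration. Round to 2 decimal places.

n = 5, Σx = 32, Σy = 8.6, Σxy = 58.4, Σx² = 254, Σy² = 15.08
Sxx = Σx² − (Σx)²/n = 254 − 204.8 = 49.2
Sxy = Σxy − (Σx)(Σy)/n = 58.4 − 55.04 = 3.36
Syy = Σy² − (Σy)²/n = 15.08 − 14.792 = 0.288
b = Sxy/Sxx = 3.36/49.2 = 0.068293
SSE = Syy − b·Sxy = 0.288 − 0.068293·3.36 = 0.058537

0.06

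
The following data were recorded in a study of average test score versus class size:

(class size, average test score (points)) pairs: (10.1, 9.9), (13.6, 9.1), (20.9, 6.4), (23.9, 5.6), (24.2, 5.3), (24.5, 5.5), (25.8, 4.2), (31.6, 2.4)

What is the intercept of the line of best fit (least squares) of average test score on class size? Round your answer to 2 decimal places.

n = 8, Σx = 174.6, Σy = 48.4, Σxy = 938.56, Σx² = 4145.08
Sxx = Σx² − (Σx)²/n = 4145.08 − 3810.645 = 334.435
Sxy = Σxy − (Σx)(Σy)/n = 938.56 − 1056.33 = -117.77
b = Sxy/Sxx = -117.77/334.435 = -0.352146
a = ȳ − b·x̄ = 6.05 − (-0.352146)·21.825 = 13.735590

13.74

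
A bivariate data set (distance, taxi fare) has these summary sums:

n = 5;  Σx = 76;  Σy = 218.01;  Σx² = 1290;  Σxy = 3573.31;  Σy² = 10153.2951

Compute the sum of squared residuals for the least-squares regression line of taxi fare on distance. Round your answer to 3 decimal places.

147.843

Sxx = Σx² − (Σx)²/n = 1290 − 1155.2 = 134.8
Sxy = Σxy − (Σx)(Σy)/n = 3573.31 − 3313.752 = 259.558
Syy = Σy² − (Σy)²/n = 10153.2951 − 9505.67202 = 647.62308
b = Sxy/Sxx = 259.558/134.8 = 1.925504
SSE = Syy − b·Sxy = 647.62308 − 1.925504·259.558 = 147.842996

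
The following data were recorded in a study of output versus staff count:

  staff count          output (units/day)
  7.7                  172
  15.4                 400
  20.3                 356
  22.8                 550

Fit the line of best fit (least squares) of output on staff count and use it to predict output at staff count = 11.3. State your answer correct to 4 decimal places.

n = 4, Σx = 66.2, Σy = 1478, Σxy = 27251.2, Σx² = 1228.38
Sxx = Σx² − (Σx)²/n = 1228.38 − 1095.61 = 132.77
Sxy = Σxy − (Σx)(Σy)/n = 27251.2 − 24460.9 = 2790.3
b = Sxy/Sxx = 2790.3/132.77 = 21.016043
a = ȳ − b·x̄ = 369.5 − 21.016043·16.55 = 21.684492
ŷ(11.3) = a + b·11.3 = 21.684492 + 21.016043·11.3 = 259.165775

259.1658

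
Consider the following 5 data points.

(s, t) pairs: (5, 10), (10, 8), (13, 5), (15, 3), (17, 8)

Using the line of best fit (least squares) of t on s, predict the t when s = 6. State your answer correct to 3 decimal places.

8.982

n = 5, Σx = 60, Σy = 34, Σxy = 376, Σx² = 808
Sxx = Σx² − (Σx)²/n = 808 − 720 = 88
Sxy = Σxy − (Σx)(Σy)/n = 376 − 408 = -32
b = Sxy/Sxx = -32/88 = -0.363636
a = ȳ − b·x̄ = 6.8 − (-0.363636)·12 = 11.163636
ŷ(6) = a + b·6 = 11.163636 + (-0.363636)·6 = 8.981818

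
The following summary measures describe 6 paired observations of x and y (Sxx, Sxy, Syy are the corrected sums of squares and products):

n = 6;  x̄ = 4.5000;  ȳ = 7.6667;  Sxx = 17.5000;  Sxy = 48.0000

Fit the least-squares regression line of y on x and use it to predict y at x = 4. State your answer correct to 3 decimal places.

6.295

b = Sxy/Sxx = 48/17.5 = 2.742857
a = ȳ − b·x̄ = 7.6667 − 2.742857·4.5 = -4.676157
ŷ(4) = a + b·4 = -4.676157 + 2.742857·4 = 6.295271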